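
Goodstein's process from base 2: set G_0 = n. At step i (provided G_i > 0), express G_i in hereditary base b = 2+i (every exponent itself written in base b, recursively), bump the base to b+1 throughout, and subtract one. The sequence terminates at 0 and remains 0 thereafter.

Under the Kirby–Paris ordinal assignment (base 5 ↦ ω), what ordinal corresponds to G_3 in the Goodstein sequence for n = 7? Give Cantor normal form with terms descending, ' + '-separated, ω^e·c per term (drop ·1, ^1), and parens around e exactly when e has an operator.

ω^ω + 2

[0] 7 ≡ 2^2 + 2 + 1 (base 2). Lift 3: 31. −1: 30.
[1] 30 ≡ 3^3 + 3 (base 3). Lift 4: 260. −1: 259.
[2] 259 ≡ 4^4 + 3 (base 4). Lift 5: 3128. −1: 3127.
[3] 3127 ≡ 5^5 + 2 (base 5). Lift 6: 46658. −1: 46657.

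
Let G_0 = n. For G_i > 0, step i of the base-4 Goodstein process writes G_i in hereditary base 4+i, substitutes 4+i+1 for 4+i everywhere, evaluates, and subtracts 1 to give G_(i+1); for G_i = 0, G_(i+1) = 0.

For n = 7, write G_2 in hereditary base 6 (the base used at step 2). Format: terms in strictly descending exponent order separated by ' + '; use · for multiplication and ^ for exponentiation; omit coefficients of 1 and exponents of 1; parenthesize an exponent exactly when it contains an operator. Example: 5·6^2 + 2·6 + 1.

i=0: 7 = 4 + 3 (b=4); 4→5: 5 + 3 = 8; 8−1 = 7
i=1: 7 = 5 + 2 (b=5); 5→6: 6 + 2 = 8; 8−1 = 7
i=2: 7 = 6 + 1 (b=6); 6→7: 7 + 1 = 8; 8−1 = 7

6 + 1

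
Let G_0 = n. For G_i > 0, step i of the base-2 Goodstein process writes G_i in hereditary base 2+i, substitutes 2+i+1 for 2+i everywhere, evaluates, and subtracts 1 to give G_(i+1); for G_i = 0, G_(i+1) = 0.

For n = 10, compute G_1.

83

(0) 10|_2 = 2^(2 + 1) + 2 ↦ 3^(3 + 1) + 3|_3 = 84 ⇒ 83
(1) 83|_3 = 3^(3 + 1) + 2 ↦ 4^(4 + 1) + 2|_4 = 1026 ⇒ 1025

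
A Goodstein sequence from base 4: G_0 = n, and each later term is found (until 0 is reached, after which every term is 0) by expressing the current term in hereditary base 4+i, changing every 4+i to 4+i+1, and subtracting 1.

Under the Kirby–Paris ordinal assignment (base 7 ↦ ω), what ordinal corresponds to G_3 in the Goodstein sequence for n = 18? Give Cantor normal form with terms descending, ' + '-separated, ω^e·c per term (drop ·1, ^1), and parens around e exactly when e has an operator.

base 4: 18 = 4^2 + 2; at 5: 5^2 + 2 = 27; next = 26
base 5: 26 = 5^2 + 1; at 6: 6^2 + 1 = 37; next = 36
base 6: 36 = 6^2; at 7: 7^2 = 49; next = 48
base 7: 48 = 6·7 + 6; at 8: 6·8 + 6 = 54; next = 53

ω·6 + 6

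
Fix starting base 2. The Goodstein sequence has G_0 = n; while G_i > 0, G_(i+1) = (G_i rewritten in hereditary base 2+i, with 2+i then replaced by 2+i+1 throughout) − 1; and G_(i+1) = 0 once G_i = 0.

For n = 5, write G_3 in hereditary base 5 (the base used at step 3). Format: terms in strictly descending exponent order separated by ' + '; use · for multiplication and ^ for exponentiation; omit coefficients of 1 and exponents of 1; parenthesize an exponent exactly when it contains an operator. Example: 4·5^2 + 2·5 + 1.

i=0: 5 = 2^2 + 1 (b=2); 2→3: 3^3 + 1 = 28; 28−1 = 27
i=1: 27 = 3^3 (b=3); 3→4: 4^4 = 256; 256−1 = 255
i=2: 255 = 3·4^3 + 3·4^2 + 3·4 + 3 (b=4); 4→5: 3·5^3 + 3·5^2 + 3·5 + 3 = 468; 468−1 = 467
i=3: 467 = 3·5^3 + 3·5^2 + 3·5 + 2 (b=5); 5→6: 3·6^3 + 3·6^2 + 3·6 + 2 = 776; 776−1 = 775

3·5^3 + 3·5^2 + 3·5 + 2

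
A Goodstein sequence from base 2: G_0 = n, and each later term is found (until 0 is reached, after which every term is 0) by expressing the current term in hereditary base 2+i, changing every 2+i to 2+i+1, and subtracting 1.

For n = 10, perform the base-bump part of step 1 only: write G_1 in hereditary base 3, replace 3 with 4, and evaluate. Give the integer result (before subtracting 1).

1026

(0) 10|_2 = 2^(2 + 1) + 2 ↦ 3^(3 + 1) + 3|_3 = 84 ⇒ 83
(1) 83|_3 = 3^(3 + 1) + 2 ↦ 4^(4 + 1) + 2|_4 = 1026 ⇒ 1025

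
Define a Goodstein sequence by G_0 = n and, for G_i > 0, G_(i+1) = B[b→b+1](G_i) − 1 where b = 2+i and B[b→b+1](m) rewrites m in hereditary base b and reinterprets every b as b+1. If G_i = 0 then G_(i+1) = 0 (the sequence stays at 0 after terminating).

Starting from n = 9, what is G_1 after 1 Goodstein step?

step 0: 9 = 2^(2 + 1) + 1; sub 3 for 2: 3^(3 + 1) + 1; = 82; G_1 = 82−1 = 81
step 1: 81 = 3^(3 + 1); sub 4 for 3: 4^(4 + 1); = 1024; G_2 = 1024−1 = 1023

81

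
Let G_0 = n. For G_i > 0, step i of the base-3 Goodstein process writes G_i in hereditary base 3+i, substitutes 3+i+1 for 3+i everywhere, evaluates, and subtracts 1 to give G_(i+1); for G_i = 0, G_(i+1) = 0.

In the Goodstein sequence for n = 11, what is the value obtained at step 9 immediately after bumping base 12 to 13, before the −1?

63

base 3: 11 = 3^2 + 2; at 4: 4^2 + 2 = 18; next = 17
base 4: 17 = 4^2 + 1; at 5: 5^2 + 1 = 26; next = 25
base 5: 25 = 5^2; at 6: 6^2 = 36; next = 35
base 6: 35 = 5·6 + 5; at 7: 5·7 + 5 = 40; next = 39
base 7: 39 = 5·7 + 4; at 8: 5·8 + 4 = 44; next = 43
base 8: 43 = 5·8 + 3; at 9: 5·9 + 3 = 48; next = 47
base 9: 47 = 5·9 + 2; at 10: 5·10 + 2 = 52; next = 51
base 10: 51 = 5·10 + 1; at 11: 5·11 + 1 = 56; next = 55
base 11: 55 = 5·11; at 12: 5·12 = 60; next = 59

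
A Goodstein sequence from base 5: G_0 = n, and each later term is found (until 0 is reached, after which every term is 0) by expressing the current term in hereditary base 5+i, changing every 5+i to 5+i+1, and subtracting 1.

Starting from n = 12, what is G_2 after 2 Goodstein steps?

14

(0) 12|_5 = 2·5 + 2 ↦ 2·6 + 2|_6 = 14 ⇒ 13
(1) 13|_6 = 2·6 + 1 ↦ 2·7 + 1|_7 = 15 ⇒ 14
(2) 14|_7 = 2·7 ↦ 2·8|_8 = 16 ⇒ 15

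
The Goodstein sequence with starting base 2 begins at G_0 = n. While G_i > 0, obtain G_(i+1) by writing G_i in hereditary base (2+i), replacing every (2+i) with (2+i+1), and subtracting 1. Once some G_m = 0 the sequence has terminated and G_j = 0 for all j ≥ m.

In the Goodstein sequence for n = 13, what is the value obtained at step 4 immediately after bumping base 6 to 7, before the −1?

base 2: 13 = 2^(2 + 1) + 2^2 + 1; at 3: 3^(3 + 1) + 3^3 + 1 = 109; next = 108
base 3: 108 = 3^(3 + 1) + 3^3; at 4: 4^(4 + 1) + 4^4 = 1280; next = 1279
base 4: 1279 = 4^(4 + 1) + 3·4^3 + 3·4^2 + 3·4 + 3; at 5: 5^(5 + 1) + 3·5^3 + 3·5^2 + 3·5 + 3 = 16093; next = 16092
base 5: 16092 = 5^(5 + 1) + 3·5^3 + 3·5^2 + 3·5 + 2; at 6: 6^(6 + 1) + 3·6^3 + 3·6^2 + 3·6 + 2 = 280712; next = 280711
base 6: 280711 = 6^(6 + 1) + 3·6^3 + 3·6^2 + 3·6 + 1; at 7: 7^(7 + 1) + 3·7^3 + 3·7^2 + 3·7 + 1 = 5765999; next = 5765998

5765999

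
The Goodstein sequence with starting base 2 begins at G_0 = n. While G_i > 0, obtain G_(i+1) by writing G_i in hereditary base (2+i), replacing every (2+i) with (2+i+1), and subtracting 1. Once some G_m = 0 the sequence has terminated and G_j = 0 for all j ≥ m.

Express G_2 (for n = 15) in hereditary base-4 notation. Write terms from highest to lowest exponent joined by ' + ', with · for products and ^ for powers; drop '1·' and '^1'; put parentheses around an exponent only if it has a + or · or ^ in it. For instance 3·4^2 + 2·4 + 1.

step 0: 15 = 2^(2 + 1) + 2^2 + 2 + 1; sub 3 for 2: 3^(3 + 1) + 3^3 + 3 + 1; = 112; G_1 = 112−1 = 111
step 1: 111 = 3^(3 + 1) + 3^3 + 3; sub 4 for 3: 4^(4 + 1) + 4^4 + 4; = 1284; G_2 = 1284−1 = 1283
step 2: 1283 = 4^(4 + 1) + 4^4 + 3; sub 5 for 4: 5^(5 + 1) + 5^5 + 3; = 18753; G_3 = 18753−1 = 18752

4^(4 + 1) + 4^4 + 3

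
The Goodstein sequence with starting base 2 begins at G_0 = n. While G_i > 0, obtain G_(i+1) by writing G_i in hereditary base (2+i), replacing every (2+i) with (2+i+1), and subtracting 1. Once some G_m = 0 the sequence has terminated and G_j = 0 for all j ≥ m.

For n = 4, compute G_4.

83

base 2: 4 = 2^2; at 3: 3^3 = 27; next = 26
base 3: 26 = 2·3^2 + 2·3 + 2; at 4: 2·4^2 + 2·4 + 2 = 42; next = 41
base 4: 41 = 2·4^2 + 2·4 + 1; at 5: 2·5^2 + 2·5 + 1 = 61; next = 60
base 5: 60 = 2·5^2 + 2·5; at 6: 2·6^2 + 2·6 = 84; next = 83
base 6: 83 = 2·6^2 + 6 + 5; at 7: 2·7^2 + 7 + 5 = 110; next = 109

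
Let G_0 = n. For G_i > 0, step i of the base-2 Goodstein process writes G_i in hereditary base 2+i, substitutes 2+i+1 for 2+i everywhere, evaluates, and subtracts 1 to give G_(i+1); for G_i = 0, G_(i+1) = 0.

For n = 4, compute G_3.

step 0: 4 = 2^2; sub 3 for 2: 3^3; = 27; G_1 = 27−1 = 26
step 1: 26 = 2·3^2 + 2·3 + 2; sub 4 for 3: 2·4^2 + 2·4 + 2; = 42; G_2 = 42−1 = 41
step 2: 41 = 2·4^2 + 2·4 + 1; sub 5 for 4: 2·5^2 + 2·5 + 1; = 61; G_3 = 61−1 = 60

60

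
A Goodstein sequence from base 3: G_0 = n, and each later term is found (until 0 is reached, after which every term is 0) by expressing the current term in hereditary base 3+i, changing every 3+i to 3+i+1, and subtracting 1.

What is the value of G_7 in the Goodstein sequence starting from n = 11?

51

base 3: 11 = 3^2 + 2; at 4: 4^2 + 2 = 18; next = 17
base 4: 17 = 4^2 + 1; at 5: 5^2 + 1 = 26; next = 25
base 5: 25 = 5^2; at 6: 6^2 = 36; next = 35
base 6: 35 = 5·6 + 5; at 7: 5·7 + 5 = 40; next = 39
base 7: 39 = 5·7 + 4; at 8: 5·8 + 4 = 44; next = 43
base 8: 43 = 5·8 + 3; at 9: 5·9 + 3 = 48; next = 47
base 9: 47 = 5·9 + 2; at 10: 5·10 + 2 = 52; next = 51
base 10: 51 = 5·10 + 1; at 11: 5·11 + 1 = 56; next = 55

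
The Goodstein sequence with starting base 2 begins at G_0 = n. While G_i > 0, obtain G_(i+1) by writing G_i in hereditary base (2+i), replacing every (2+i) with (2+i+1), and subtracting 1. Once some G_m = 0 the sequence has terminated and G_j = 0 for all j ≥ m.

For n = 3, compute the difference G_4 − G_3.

-1

(0) 3|_2 = 2 + 1 ↦ 3 + 1|_3 = 4 ⇒ 3
(1) 3|_3 = 3 ↦ 4|_4 = 4 ⇒ 3
(2) 3|_4 = 3 ↦ 3|_5 = 3 ⇒ 2
(3) 2|_5 = 2 ↦ 2|_6 = 2 ⇒ 1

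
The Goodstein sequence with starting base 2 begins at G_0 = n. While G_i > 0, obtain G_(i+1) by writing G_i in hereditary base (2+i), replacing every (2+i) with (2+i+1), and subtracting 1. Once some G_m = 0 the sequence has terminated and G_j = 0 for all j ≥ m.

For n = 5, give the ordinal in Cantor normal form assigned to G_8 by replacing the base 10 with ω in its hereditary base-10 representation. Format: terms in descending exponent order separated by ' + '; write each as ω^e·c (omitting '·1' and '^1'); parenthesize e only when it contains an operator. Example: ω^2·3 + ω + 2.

G_0=5  [base 2] 2^2 + 1  →[2↦3]→  3^3 + 1 = 28  −1 ⇒ G_1=27
G_1=27  [base 3] 3^3  →[3↦4]→  4^4 = 256  −1 ⇒ G_2=255
G_2=255  [base 4] 3·4^3 + 3·4^2 + 3·4 + 3  →[4↦5]→  3·5^3 + 3·5^2 + 3·5 + 3 = 468  −1 ⇒ G_3=467
G_3=467  [base 5] 3·5^3 + 3·5^2 + 3·5 + 2  →[5↦6]→  3·6^3 + 3·6^2 + 3·6 + 2 = 776  −1 ⇒ G_4=775
G_4=775  [base 6] 3·6^3 + 3·6^2 + 3·6 + 1  →[6↦7]→  3·7^3 + 3·7^2 + 3·7 + 1 = 1198  −1 ⇒ G_5=1197
G_5=1197  [base 7] 3·7^3 + 3·7^2 + 3·7  →[7↦8]→  3·8^3 + 3·8^2 + 3·8 = 1752  −1 ⇒ G_6=1751
G_6=1751  [base 8] 3·8^3 + 3·8^2 + 2·8 + 7  →[8↦9]→  3·9^3 + 3·9^2 + 2·9 + 7 = 2455  −1 ⇒ G_7=2454
G_7=2454  [base 9] 3·9^3 + 3·9^2 + 2·9 + 6  →[9↦10]→  3·10^3 + 3·10^2 + 2·10 + 6 = 3326  −1 ⇒ G_8=3325

ω^3·3 + ω^2·3 + ω·2 + 5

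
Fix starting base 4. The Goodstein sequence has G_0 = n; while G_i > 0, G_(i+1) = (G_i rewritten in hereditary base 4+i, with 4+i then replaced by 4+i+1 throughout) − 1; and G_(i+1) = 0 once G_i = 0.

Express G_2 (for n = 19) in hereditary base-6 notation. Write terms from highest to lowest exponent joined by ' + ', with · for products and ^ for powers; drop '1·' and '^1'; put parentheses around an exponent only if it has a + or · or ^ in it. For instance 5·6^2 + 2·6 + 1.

6^2 + 1

i=0: 19 = 4^2 + 3 (b=4); 4→5: 5^2 + 3 = 28; 28−1 = 27
i=1: 27 = 5^2 + 2 (b=5); 5→6: 6^2 + 2 = 38; 38−1 = 37
i=2: 37 = 6^2 + 1 (b=6); 6→7: 7^2 + 1 = 50; 50−1 = 49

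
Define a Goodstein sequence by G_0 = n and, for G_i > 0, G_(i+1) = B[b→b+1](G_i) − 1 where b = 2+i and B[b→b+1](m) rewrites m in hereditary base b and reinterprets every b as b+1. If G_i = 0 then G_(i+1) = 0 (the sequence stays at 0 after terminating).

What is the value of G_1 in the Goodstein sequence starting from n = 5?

27

(0) 5|_2 = 2^2 + 1 ↦ 3^3 + 1|_3 = 28 ⇒ 27
(1) 27|_3 = 3^3 ↦ 4^4|_4 = 256 ⇒ 255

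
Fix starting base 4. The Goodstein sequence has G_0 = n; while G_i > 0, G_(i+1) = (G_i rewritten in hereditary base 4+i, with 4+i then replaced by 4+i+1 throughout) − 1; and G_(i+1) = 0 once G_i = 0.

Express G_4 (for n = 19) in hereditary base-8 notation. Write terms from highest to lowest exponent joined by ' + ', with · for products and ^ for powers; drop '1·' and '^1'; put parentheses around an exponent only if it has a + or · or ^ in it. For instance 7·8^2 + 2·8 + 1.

step 0: 19 = 4^2 + 3; sub 5 for 4: 5^2 + 3; = 28; G_1 = 28−1 = 27
step 1: 27 = 5^2 + 2; sub 6 for 5: 6^2 + 2; = 38; G_2 = 38−1 = 37
step 2: 37 = 6^2 + 1; sub 7 for 6: 7^2 + 1; = 50; G_3 = 50−1 = 49
step 3: 49 = 7^2; sub 8 for 7: 8^2; = 64; G_4 = 64−1 = 63
step 4: 63 = 7·8 + 7; sub 9 for 8: 7·9 + 7; = 70; G_5 = 70−1 = 69

7·8 + 7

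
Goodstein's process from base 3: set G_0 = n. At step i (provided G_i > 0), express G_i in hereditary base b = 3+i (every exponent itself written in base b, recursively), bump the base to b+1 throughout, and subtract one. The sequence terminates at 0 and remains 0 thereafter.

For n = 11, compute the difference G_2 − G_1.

8

[0] 11 ≡ 3^2 + 2 (base 3). Lift 4: 18. −1: 17.
[1] 17 ≡ 4^2 + 1 (base 4). Lift 5: 26. −1: 25.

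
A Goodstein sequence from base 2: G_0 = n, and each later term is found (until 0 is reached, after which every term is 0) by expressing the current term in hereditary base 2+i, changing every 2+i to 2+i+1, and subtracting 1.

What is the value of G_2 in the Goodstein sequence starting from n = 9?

9 —HB2→ 2^(2 + 1) + 1 —bump→ 3^(3 + 1) + 1 = 82 —(−1)→ 81
81 —HB3→ 3^(3 + 1) —bump→ 4^(4 + 1) = 1024 —(−1)→ 1023
1023 —HB4→ 3·4^4 + 3·4^3 + 3·4^2 + 3·4 + 3 —bump→ 3·5^5 + 3·5^3 + 3·5^2 + 3·5 + 3 = 9843 —(−1)→ 9842

1023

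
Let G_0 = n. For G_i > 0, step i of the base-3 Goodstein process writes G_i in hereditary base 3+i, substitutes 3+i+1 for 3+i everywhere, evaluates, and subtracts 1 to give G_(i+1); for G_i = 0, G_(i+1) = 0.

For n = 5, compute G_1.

5

(0) 5|_3 = 3 + 2 ↦ 4 + 2|_4 = 6 ⇒ 5
(1) 5|_4 = 4 + 1 ↦ 5 + 1|_5 = 6 ⇒ 5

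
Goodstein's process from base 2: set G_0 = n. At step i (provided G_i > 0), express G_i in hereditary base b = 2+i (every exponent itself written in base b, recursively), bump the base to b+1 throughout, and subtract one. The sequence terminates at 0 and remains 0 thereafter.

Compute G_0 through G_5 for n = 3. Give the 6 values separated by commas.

(0) 3|_2 = 2 + 1 ↦ 3 + 1|_3 = 4 ⇒ 3
(1) 3|_3 = 3 ↦ 4|_4 = 4 ⇒ 3
(2) 3|_4 = 3 ↦ 3|_5 = 3 ⇒ 2
(3) 2|_5 = 2 ↦ 2|_6 = 2 ⇒ 1
(4) 1|_6 = 1 ↦ 1|_7 = 1 ⇒ 0

3, 3, 3, 2, 1, 0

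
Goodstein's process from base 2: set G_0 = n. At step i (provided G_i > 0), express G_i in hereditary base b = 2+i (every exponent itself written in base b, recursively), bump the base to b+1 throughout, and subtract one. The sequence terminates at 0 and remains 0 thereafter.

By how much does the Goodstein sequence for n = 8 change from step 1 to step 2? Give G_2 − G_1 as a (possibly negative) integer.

8 —HB2→ 2^(2 + 1) —bump→ 3^(3 + 1) = 81 —(−1)→ 80
80 —HB3→ 2·3^3 + 2·3^2 + 2·3 + 2 —bump→ 2·4^4 + 2·4^2 + 2·4 + 2 = 554 —(−1)→ 553

473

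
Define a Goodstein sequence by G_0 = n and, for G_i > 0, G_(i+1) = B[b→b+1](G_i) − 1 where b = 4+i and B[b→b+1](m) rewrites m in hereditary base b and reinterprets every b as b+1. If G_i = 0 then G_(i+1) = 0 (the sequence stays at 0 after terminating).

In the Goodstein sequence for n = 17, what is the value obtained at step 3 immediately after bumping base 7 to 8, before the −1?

44

[0] 17 ≡ 4^2 + 1 (base 4). Lift 5: 26. −1: 25.
[1] 25 ≡ 5^2 (base 5). Lift 6: 36. −1: 35.
[2] 35 ≡ 5·6 + 5 (base 6). Lift 7: 40. −1: 39.
[3] 39 ≡ 5·7 + 4 (base 7). Lift 8: 44. −1: 43.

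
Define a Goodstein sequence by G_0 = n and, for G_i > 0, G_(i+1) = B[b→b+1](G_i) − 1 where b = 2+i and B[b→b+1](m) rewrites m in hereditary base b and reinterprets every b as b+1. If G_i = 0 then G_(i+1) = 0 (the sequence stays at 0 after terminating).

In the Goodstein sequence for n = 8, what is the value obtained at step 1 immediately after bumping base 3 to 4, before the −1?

step 0: 8 = 2^(2 + 1); sub 3 for 2: 3^(3 + 1); = 81; G_1 = 81−1 = 80
step 1: 80 = 2·3^3 + 2·3^2 + 2·3 + 2; sub 4 for 3: 2·4^4 + 2·4^2 + 2·4 + 2; = 554; G_2 = 554−1 = 553

554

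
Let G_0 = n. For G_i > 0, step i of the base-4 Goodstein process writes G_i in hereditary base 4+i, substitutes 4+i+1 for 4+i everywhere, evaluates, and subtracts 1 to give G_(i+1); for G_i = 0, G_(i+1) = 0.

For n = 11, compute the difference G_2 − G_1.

base 4: 11 = 2·4 + 3; at 5: 2·5 + 3 = 13; next = 12
base 5: 12 = 2·5 + 2; at 6: 2·6 + 2 = 14; next = 13

1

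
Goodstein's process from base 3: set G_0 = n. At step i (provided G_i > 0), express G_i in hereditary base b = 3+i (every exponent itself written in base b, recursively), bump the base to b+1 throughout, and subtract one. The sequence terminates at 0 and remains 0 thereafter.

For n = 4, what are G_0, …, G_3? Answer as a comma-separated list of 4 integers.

G_0 = 4. HB_3(4) = 3 + 1. Bump = 5. G_1 = 4.
G_1 = 4. HB_4(4) = 4. Bump = 5. G_2 = 4.
G_2 = 4. HB_5(4) = 4. Bump = 4. G_3 = 3.

4, 4, 4, 3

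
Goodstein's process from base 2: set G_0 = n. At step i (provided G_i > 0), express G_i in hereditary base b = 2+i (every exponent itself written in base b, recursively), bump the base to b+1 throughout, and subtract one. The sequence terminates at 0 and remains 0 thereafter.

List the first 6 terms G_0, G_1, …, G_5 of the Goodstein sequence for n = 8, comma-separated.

[0] 8 ≡ 2^(2 + 1) (base 2). Lift 3: 81. −1: 80.
[1] 80 ≡ 2·3^3 + 2·3^2 + 2·3 + 2 (base 3). Lift 4: 554. −1: 553.
[2] 553 ≡ 2·4^4 + 2·4^2 + 2·4 + 1 (base 4). Lift 5: 6311. −1: 6310.
[3] 6310 ≡ 2·5^5 + 2·5^2 + 2·5 (base 5). Lift 6: 93396. −1: 93395.
[4] 93395 ≡ 2·6^6 + 2·6^2 + 6 + 5 (base 6). Lift 7: 1647196. −1: 1647195.

8, 80, 553, 6310, 93395, 1647195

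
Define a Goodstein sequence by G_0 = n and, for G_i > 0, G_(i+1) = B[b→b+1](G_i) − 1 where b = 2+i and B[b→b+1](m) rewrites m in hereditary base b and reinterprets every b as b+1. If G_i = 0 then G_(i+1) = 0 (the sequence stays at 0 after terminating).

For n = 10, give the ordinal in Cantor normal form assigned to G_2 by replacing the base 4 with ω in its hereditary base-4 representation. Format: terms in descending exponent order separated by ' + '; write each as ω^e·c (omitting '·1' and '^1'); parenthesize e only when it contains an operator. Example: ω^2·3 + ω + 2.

(0) 10|_2 = 2^(2 + 1) + 2 ↦ 3^(3 + 1) + 3|_3 = 84 ⇒ 83
(1) 83|_3 = 3^(3 + 1) + 2 ↦ 4^(4 + 1) + 2|_4 = 1026 ⇒ 1025
(2) 1025|_4 = 4^(4 + 1) + 1 ↦ 5^(5 + 1) + 1|_5 = 15626 ⇒ 15625

ω^(ω + 1) + 1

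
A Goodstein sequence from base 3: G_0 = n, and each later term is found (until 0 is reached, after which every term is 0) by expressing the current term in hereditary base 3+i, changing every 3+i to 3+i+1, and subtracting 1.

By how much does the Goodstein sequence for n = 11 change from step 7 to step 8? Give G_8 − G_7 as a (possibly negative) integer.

(0) 11|_3 = 3^2 + 2 ↦ 4^2 + 2|_4 = 18 ⇒ 17
(1) 17|_4 = 4^2 + 1 ↦ 5^2 + 1|_5 = 26 ⇒ 25
(2) 25|_5 = 5^2 ↦ 6^2|_6 = 36 ⇒ 35
(3) 35|_6 = 5·6 + 5 ↦ 5·7 + 5|_7 = 40 ⇒ 39
(4) 39|_7 = 5·7 + 4 ↦ 5·8 + 4|_8 = 44 ⇒ 43
(5) 43|_8 = 5·8 + 3 ↦ 5·9 + 3|_9 = 48 ⇒ 47
(6) 47|_9 = 5·9 + 2 ↦ 5·10 + 2|_10 = 52 ⇒ 51
(7) 51|_10 = 5·10 + 1 ↦ 5·11 + 1|_11 = 56 ⇒ 55

4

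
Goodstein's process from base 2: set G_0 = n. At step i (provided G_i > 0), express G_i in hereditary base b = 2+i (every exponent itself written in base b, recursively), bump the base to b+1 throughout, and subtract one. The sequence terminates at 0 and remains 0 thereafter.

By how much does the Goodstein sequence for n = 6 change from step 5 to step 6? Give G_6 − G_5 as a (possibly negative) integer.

89204

step 0: 6 = 2^2 + 2; sub 3 for 2: 3^3 + 3; = 30; G_1 = 30−1 = 29
step 1: 29 = 3^3 + 2; sub 4 for 3: 4^4 + 2; = 258; G_2 = 258−1 = 257
step 2: 257 = 4^4 + 1; sub 5 for 4: 5^5 + 1; = 3126; G_3 = 3126−1 = 3125
step 3: 3125 = 5^5; sub 6 for 5: 6^6; = 46656; G_4 = 46656−1 = 46655
step 4: 46655 = 5·6^5 + 5·6^4 + 5·6^3 + 5·6^2 + 5·6 + 5; sub 7 for 6: 5·7^5 + 5·7^4 + 5·7^3 + 5·7^2 + 5·7 + 5; = 98040; G_5 = 98040−1 = 98039
step 5: 98039 = 5·7^5 + 5·7^4 + 5·7^3 + 5·7^2 + 5·7 + 4; sub 8 for 7: 5·8^5 + 5·8^4 + 5·8^3 + 5·8^2 + 5·8 + 4; = 187244; G_6 = 187244−1 = 187243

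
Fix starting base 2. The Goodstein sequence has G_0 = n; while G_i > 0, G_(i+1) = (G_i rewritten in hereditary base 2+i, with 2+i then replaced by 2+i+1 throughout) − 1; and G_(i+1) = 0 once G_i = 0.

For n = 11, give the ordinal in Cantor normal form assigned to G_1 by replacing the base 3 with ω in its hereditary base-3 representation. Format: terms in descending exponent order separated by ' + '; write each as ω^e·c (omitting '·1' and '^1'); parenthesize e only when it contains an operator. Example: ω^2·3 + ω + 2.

ω^(ω + 1) + ω

[0] 11 ≡ 2^(2 + 1) + 2 + 1 (base 2). Lift 3: 85. −1: 84.
[1] 84 ≡ 3^(3 + 1) + 3 (base 3). Lift 4: 1028. −1: 1027.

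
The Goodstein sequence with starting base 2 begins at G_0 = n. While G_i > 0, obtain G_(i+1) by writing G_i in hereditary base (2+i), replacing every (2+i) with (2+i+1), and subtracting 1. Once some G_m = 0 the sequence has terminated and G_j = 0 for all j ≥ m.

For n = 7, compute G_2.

259

i=0: 7 = 2^2 + 2 + 1 (b=2); 2→3: 3^3 + 3 + 1 = 31; 31−1 = 30
i=1: 30 = 3^3 + 3 (b=3); 3→4: 4^4 + 4 = 260; 260−1 = 259
i=2: 259 = 4^4 + 3 (b=4); 4→5: 5^5 + 3 = 3128; 3128−1 = 3127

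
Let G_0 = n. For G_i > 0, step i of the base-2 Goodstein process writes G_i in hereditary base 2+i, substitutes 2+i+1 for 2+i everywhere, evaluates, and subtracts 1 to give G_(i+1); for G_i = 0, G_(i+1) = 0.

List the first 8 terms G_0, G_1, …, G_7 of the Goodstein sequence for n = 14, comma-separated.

G_0 = 14. HB_2(14) = 2^(2 + 1) + 2^2 + 2. Bump = 111. G_1 = 110.
G_1 = 110. HB_3(110) = 3^(3 + 1) + 3^3 + 2. Bump = 1282. G_2 = 1281.
G_2 = 1281. HB_4(1281) = 4^(4 + 1) + 4^4 + 1. Bump = 18751. G_3 = 18750.
G_3 = 18750. HB_5(18750) = 5^(5 + 1) + 5^5. Bump = 326592. G_4 = 326591.
G_4 = 326591. HB_6(326591) = 6^(6 + 1) + 5·6^5 + 5·6^4 + 5·6^3 + 5·6^2 + 5·6 + 5. Bump = 5862841. G_5 = 5862840.
G_5 = 5862840. HB_7(5862840) = 7^(7 + 1) + 5·7^5 + 5·7^4 + 5·7^3 + 5·7^2 + 5·7 + 4. Bump = 134404972. G_6 = 134404971.
G_6 = 134404971. HB_8(134404971) = 8^(8 + 1) + 5·8^5 + 5·8^4 + 5·8^3 + 5·8^2 + 5·8 + 3. Bump = 3487116549. G_7 = 3487116548.

14, 110, 1281, 18750, 326591, 5862840, 134404971, 3487116548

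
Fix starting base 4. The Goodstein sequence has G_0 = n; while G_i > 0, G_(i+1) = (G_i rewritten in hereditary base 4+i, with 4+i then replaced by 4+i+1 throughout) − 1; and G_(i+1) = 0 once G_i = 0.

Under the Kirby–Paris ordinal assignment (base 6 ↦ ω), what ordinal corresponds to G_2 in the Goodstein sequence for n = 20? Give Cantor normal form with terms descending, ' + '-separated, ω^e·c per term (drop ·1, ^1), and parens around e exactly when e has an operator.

20 —HB4→ 4^2 + 4 —bump→ 5^2 + 5 = 30 —(−1)→ 29
29 —HB5→ 5^2 + 4 —bump→ 6^2 + 4 = 40 —(−1)→ 39
39 —HB6→ 6^2 + 3 —bump→ 7^2 + 3 = 52 —(−1)→ 51

ω^2 + 3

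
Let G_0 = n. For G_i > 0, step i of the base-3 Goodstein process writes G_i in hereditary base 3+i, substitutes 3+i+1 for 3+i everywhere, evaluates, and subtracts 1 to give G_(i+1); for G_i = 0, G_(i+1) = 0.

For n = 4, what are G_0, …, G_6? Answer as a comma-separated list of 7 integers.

4, 4, 4, 3, 2, 1, 0

base 3: 4 = 3 + 1; at 4: 4 + 1 = 5; next = 4
base 4: 4 = 4; at 5: 5 = 5; next = 4
base 5: 4 = 4; at 6: 4 = 4; next = 3
base 6: 3 = 3; at 7: 3 = 3; next = 2
base 7: 2 = 2; at 8: 2 = 2; next = 1
base 8: 1 = 1; at 9: 1 = 1; next = 0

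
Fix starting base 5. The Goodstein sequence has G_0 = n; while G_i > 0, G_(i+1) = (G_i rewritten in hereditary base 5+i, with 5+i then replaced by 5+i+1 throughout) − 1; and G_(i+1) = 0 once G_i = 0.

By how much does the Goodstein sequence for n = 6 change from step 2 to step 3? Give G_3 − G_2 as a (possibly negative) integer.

-1

base 5: 6 = 5 + 1; at 6: 6 + 1 = 7; next = 6
base 6: 6 = 6; at 7: 7 = 7; next = 6
base 7: 6 = 6; at 8: 6 = 6; next = 5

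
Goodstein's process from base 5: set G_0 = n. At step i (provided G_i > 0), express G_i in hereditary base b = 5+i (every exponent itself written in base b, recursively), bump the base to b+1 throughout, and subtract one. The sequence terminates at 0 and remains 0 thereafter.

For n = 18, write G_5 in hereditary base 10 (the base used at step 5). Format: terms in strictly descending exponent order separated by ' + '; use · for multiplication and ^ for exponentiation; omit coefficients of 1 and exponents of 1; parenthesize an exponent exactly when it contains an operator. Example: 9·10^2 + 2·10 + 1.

G_0=18  [base 5] 3·5 + 3  →[5↦6]→  3·6 + 3 = 21  −1 ⇒ G_1=20
G_1=20  [base 6] 3·6 + 2  →[6↦7]→  3·7 + 2 = 23  −1 ⇒ G_2=22
G_2=22  [base 7] 3·7 + 1  →[7↦8]→  3·8 + 1 = 25  −1 ⇒ G_3=24
G_3=24  [base 8] 3·8  →[8↦9]→  3·9 = 27  −1 ⇒ G_4=26
G_4=26  [base 9] 2·9 + 8  →[9↦10]→  2·10 + 8 = 28  −1 ⇒ G_5=27
G_5=27  [base 10] 2·10 + 7  →[10↦11]→  2·11 + 7 = 29  −1 ⇒ G_6=28

2·10 + 7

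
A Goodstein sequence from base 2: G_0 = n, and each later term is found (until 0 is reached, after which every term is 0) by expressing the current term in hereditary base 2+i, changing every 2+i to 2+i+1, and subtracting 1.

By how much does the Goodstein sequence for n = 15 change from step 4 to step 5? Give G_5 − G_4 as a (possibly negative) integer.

6261751

i=0: 15 = 2^(2 + 1) + 2^2 + 2 + 1 (b=2); 2→3: 3^(3 + 1) + 3^3 + 3 + 1 = 112; 112−1 = 111
i=1: 111 = 3^(3 + 1) + 3^3 + 3 (b=3); 3→4: 4^(4 + 1) + 4^4 + 4 = 1284; 1284−1 = 1283
i=2: 1283 = 4^(4 + 1) + 4^4 + 3 (b=4); 4→5: 5^(5 + 1) + 5^5 + 3 = 18753; 18753−1 = 18752
i=3: 18752 = 5^(5 + 1) + 5^5 + 2 (b=5); 5→6: 6^(6 + 1) + 6^6 + 2 = 326594; 326594−1 = 326593
i=4: 326593 = 6^(6 + 1) + 6^6 + 1 (b=6); 6→7: 7^(7 + 1) + 7^7 + 1 = 6588345; 6588345−1 = 6588344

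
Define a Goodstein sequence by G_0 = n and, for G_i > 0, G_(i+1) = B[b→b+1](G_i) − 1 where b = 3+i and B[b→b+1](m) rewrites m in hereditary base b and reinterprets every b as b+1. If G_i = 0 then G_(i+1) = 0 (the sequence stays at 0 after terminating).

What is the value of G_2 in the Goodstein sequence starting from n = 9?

[0] 9 ≡ 3^2 (base 3). Lift 4: 16. −1: 15.
[1] 15 ≡ 3·4 + 3 (base 4). Lift 5: 18. −1: 17.
[2] 17 ≡ 3·5 + 2 (base 5). Lift 6: 20. −1: 19.

17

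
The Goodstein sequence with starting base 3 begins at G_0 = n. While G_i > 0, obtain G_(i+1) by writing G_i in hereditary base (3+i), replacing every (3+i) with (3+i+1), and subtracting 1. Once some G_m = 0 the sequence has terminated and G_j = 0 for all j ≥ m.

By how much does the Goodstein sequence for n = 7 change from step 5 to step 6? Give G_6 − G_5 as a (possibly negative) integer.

0

(0) 7|_3 = 2·3 + 1 ↦ 2·4 + 1|_4 = 9 ⇒ 8
(1) 8|_4 = 2·4 ↦ 2·5|_5 = 10 ⇒ 9
(2) 9|_5 = 5 + 4 ↦ 6 + 4|_6 = 10 ⇒ 9
(3) 9|_6 = 6 + 3 ↦ 7 + 3|_7 = 10 ⇒ 9
(4) 9|_7 = 7 + 2 ↦ 8 + 2|_8 = 10 ⇒ 9
(5) 9|_8 = 8 + 1 ↦ 9 + 1|_9 = 10 ⇒ 9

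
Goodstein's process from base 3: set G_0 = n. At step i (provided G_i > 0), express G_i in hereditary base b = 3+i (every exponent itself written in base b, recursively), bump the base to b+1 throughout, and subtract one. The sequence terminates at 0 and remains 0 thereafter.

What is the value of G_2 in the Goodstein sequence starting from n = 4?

4

step 0: 4 = 3 + 1; sub 4 for 3: 4 + 1; = 5; G_1 = 5−1 = 4
step 1: 4 = 4; sub 5 for 4: 5; = 5; G_2 = 5−1 = 4
step 2: 4 = 4; sub 6 for 5: 4; = 4; G_3 = 4−1 = 3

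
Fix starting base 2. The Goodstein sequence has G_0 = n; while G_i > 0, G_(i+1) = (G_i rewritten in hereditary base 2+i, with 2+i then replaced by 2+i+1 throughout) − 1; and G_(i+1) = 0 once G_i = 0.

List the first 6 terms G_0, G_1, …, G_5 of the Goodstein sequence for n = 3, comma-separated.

i=0: 3 = 2 + 1 (b=2); 2→3: 3 + 1 = 4; 4−1 = 3
i=1: 3 = 3 (b=3); 3→4: 4 = 4; 4−1 = 3
i=2: 3 = 3 (b=4); 4→5: 3 = 3; 3−1 = 2
i=3: 2 = 2 (b=5); 5→6: 2 = 2; 2−1 = 1
i=4: 1 = 1 (b=6); 6→7: 1 = 1; 1−1 = 0

3, 3, 3, 2, 1, 0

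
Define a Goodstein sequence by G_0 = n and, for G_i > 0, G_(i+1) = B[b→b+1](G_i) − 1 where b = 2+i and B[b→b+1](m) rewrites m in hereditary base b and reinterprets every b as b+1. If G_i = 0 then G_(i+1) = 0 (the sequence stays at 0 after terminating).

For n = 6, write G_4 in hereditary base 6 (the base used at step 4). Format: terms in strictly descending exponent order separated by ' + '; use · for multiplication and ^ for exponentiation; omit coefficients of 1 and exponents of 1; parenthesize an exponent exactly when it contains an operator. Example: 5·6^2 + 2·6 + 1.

G_0=6  [base 2] 2^2 + 2  →[2↦3]→  3^3 + 3 = 30  −1 ⇒ G_1=29
G_1=29  [base 3] 3^3 + 2  →[3↦4]→  4^4 + 2 = 258  −1 ⇒ G_2=257
G_2=257  [base 4] 4^4 + 1  →[4↦5]→  5^5 + 1 = 3126  −1 ⇒ G_3=3125
G_3=3125  [base 5] 5^5  →[5↦6]→  6^6 = 46656  −1 ⇒ G_4=46655
G_4=46655  [base 6] 5·6^5 + 5·6^4 + 5·6^3 + 5·6^2 + 5·6 + 5  →[6↦7]→  5·7^5 + 5·7^4 + 5·7^3 + 5·7^2 + 5·7 + 5 = 98040  −1 ⇒ G_5=98039

5·6^5 + 5·6^4 + 5·6^3 + 5·6^2 + 5·6 + 5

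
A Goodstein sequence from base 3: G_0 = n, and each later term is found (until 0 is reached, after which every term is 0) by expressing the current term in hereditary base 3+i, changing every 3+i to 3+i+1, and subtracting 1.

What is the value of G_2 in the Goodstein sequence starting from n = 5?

base 3: 5 = 3 + 2; at 4: 4 + 2 = 6; next = 5
base 4: 5 = 4 + 1; at 5: 5 + 1 = 6; next = 5
base 5: 5 = 5; at 6: 6 = 6; next = 5

5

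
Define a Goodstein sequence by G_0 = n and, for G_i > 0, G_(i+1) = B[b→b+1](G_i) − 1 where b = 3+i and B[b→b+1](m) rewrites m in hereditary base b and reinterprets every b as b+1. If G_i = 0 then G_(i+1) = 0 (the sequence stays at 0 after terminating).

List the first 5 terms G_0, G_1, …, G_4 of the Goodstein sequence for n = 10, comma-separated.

base 3: 10 = 3^2 + 1; at 4: 4^2 + 1 = 17; next = 16
base 4: 16 = 4^2; at 5: 5^2 = 25; next = 24
base 5: 24 = 4·5 + 4; at 6: 4·6 + 4 = 28; next = 27
base 6: 27 = 4·6 + 3; at 7: 4·7 + 3 = 31; next = 30

10, 16, 24, 27, 30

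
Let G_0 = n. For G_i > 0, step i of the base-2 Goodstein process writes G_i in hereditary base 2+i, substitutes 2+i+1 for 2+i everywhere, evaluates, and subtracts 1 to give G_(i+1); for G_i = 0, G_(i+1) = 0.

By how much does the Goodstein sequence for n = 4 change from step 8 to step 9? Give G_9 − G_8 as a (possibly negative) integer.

42

4 —HB2→ 2^2 —bump→ 3^3 = 27 —(−1)→ 26
26 —HB3→ 2·3^2 + 2·3 + 2 —bump→ 2·4^2 + 2·4 + 2 = 42 —(−1)→ 41
41 —HB4→ 2·4^2 + 2·4 + 1 —bump→ 2·5^2 + 2·5 + 1 = 61 —(−1)→ 60
60 —HB5→ 2·5^2 + 2·5 —bump→ 2·6^2 + 2·6 = 84 —(−1)→ 83
83 —HB6→ 2·6^2 + 6 + 5 —bump→ 2·7^2 + 7 + 5 = 110 —(−1)→ 109
109 —HB7→ 2·7^2 + 7 + 4 —bump→ 2·8^2 + 8 + 4 = 140 —(−1)→ 139
139 —HB8→ 2·8^2 + 8 + 3 —bump→ 2·9^2 + 9 + 3 = 174 —(−1)→ 173
173 —HB9→ 2·9^2 + 9 + 2 —bump→ 2·10^2 + 10 + 2 = 212 —(−1)→ 211
211 —HB10→ 2·10^2 + 10 + 1 —bump→ 2·11^2 + 11 + 1 = 254 —(−1)→ 253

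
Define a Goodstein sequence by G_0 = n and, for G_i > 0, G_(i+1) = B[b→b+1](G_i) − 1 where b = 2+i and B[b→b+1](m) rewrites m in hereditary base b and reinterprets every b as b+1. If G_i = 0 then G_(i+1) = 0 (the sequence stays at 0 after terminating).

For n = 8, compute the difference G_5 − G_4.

G_0 = 8. HB_2(8) = 2^(2 + 1). Bump = 81. G_1 = 80.
G_1 = 80. HB_3(80) = 2·3^3 + 2·3^2 + 2·3 + 2. Bump = 554. G_2 = 553.
G_2 = 553. HB_4(553) = 2·4^4 + 2·4^2 + 2·4 + 1. Bump = 6311. G_3 = 6310.
G_3 = 6310. HB_5(6310) = 2·5^5 + 2·5^2 + 2·5. Bump = 93396. G_4 = 93395.
G_4 = 93395. HB_6(93395) = 2·6^6 + 2·6^2 + 6 + 5. Bump = 1647196. G_5 = 1647195.

1553800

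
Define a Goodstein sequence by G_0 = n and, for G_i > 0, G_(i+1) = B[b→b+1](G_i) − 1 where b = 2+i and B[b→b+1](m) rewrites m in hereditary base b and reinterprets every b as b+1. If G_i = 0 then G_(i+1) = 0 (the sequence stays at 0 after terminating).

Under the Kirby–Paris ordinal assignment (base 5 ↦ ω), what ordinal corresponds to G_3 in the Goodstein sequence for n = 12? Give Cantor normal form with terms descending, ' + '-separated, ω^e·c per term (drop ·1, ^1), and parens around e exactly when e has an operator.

[0] 12 ≡ 2^(2 + 1) + 2^2 (base 2). Lift 3: 108. −1: 107.
[1] 107 ≡ 3^(3 + 1) + 2·3^2 + 2·3 + 2 (base 3). Lift 4: 1066. −1: 1065.
[2] 1065 ≡ 4^(4 + 1) + 2·4^2 + 2·4 + 1 (base 4). Lift 5: 15686. −1: 15685.
[3] 15685 ≡ 5^(5 + 1) + 2·5^2 + 2·5 (base 5). Lift 6: 280020. −1: 280019.

ω^(ω + 1) + ω^2·2 + ω·2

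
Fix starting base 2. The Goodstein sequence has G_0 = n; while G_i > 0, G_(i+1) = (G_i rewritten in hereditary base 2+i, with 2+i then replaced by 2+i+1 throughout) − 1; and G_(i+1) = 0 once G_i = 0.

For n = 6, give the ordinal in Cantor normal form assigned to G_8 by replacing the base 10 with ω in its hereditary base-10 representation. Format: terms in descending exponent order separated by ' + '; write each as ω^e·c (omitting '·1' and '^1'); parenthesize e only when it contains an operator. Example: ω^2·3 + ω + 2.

ω^5·5 + ω^4·5 + ω^3·5 + ω^2·5 + ω·5 + 1

G_0 = 6. HB_2(6) = 2^2 + 2. Bump = 30. G_1 = 29.
G_1 = 29. HB_3(29) = 3^3 + 2. Bump = 258. G_2 = 257.
G_2 = 257. HB_4(257) = 4^4 + 1. Bump = 3126. G_3 = 3125.
G_3 = 3125. HB_5(3125) = 5^5. Bump = 46656. G_4 = 46655.
G_4 = 46655. HB_6(46655) = 5·6^5 + 5·6^4 + 5·6^3 + 5·6^2 + 5·6 + 5. Bump = 98040. G_5 = 98039.
G_5 = 98039. HB_7(98039) = 5·7^5 + 5·7^4 + 5·7^3 + 5·7^2 + 5·7 + 4. Bump = 187244. G_6 = 187243.
G_6 = 187243. HB_8(187243) = 5·8^5 + 5·8^4 + 5·8^3 + 5·8^2 + 5·8 + 3. Bump = 332148. G_7 = 332147.
G_7 = 332147. HB_9(332147) = 5·9^5 + 5·9^4 + 5·9^3 + 5·9^2 + 5·9 + 2. Bump = 555552. G_8 = 555551.
G_8 = 555551. HB_10(555551) = 5·10^5 + 5·10^4 + 5·10^3 + 5·10^2 + 5·10 + 1. Bump = 885776. G_9 = 885775.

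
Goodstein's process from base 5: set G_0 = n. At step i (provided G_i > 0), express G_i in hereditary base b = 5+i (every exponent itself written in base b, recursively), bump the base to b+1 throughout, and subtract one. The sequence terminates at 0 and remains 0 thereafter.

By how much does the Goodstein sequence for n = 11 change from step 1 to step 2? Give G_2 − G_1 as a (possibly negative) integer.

1

(0) 11|_5 = 2·5 + 1 ↦ 2·6 + 1|_6 = 13 ⇒ 12
(1) 12|_6 = 2·6 ↦ 2·7|_7 = 14 ⇒ 13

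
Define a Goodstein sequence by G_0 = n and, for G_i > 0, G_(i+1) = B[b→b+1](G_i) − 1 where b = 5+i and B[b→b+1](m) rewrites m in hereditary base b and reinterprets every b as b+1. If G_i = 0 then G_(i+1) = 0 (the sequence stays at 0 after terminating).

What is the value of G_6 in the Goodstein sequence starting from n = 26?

base 5: 26 = 5^2 + 1; at 6: 6^2 + 1 = 37; next = 36
base 6: 36 = 6^2; at 7: 7^2 = 49; next = 48
base 7: 48 = 6·7 + 6; at 8: 6·8 + 6 = 54; next = 53
base 8: 53 = 6·8 + 5; at 9: 6·9 + 5 = 59; next = 58
base 9: 58 = 6·9 + 4; at 10: 6·10 + 4 = 64; next = 63
base 10: 63 = 6·10 + 3; at 11: 6·11 + 3 = 69; next = 68
base 11: 68 = 6·11 + 2; at 12: 6·12 + 2 = 74; next = 73

68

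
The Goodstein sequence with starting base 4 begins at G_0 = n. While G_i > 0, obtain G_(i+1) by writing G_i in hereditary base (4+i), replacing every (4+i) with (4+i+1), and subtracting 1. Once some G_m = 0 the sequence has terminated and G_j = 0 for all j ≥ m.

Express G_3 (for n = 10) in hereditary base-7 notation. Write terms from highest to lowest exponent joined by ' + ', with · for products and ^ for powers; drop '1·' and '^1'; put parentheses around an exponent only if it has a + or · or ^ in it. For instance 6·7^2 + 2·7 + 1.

7 + 6

G_0=10  [base 4] 2·4 + 2  →[4↦5]→  2·5 + 2 = 12  −1 ⇒ G_1=11
G_1=11  [base 5] 2·5 + 1  →[5↦6]→  2·6 + 1 = 13  −1 ⇒ G_2=12
G_2=12  [base 6] 2·6  →[6↦7]→  2·7 = 14  −1 ⇒ G_3=13
G_3=13  [base 7] 7 + 6  →[7↦8]→  8 + 6 = 14  −1 ⇒ G_4=13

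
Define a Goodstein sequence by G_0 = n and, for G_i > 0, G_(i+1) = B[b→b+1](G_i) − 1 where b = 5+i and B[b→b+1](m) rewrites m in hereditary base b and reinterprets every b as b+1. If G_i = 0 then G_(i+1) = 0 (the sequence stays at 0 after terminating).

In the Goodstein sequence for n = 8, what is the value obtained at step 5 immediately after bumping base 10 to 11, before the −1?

base 5: 8 = 5 + 3; at 6: 6 + 3 = 9; next = 8
base 6: 8 = 6 + 2; at 7: 7 + 2 = 9; next = 8
base 7: 8 = 7 + 1; at 8: 8 + 1 = 9; next = 8
base 8: 8 = 8; at 9: 9 = 9; next = 8
base 9: 8 = 8; at 10: 8 = 8; next = 7
base 10: 7 = 7; at 11: 7 = 7; next = 6

7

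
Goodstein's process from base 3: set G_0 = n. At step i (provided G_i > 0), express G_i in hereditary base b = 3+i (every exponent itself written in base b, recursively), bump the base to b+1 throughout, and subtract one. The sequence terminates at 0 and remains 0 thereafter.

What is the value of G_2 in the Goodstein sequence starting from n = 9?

[0] 9 ≡ 3^2 (base 3). Lift 4: 16. −1: 15.
[1] 15 ≡ 3·4 + 3 (base 4). Lift 5: 18. −1: 17.
[2] 17 ≡ 3·5 + 2 (base 5). Lift 6: 20. −1: 19.

17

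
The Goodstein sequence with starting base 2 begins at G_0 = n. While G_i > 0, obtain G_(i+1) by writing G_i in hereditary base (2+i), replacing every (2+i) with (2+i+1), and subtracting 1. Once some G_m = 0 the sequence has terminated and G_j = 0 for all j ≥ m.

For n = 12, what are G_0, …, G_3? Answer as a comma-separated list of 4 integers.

12, 107, 1065, 15685

base 2: 12 = 2^(2 + 1) + 2^2; at 3: 3^(3 + 1) + 3^3 = 108; next = 107
base 3: 107 = 3^(3 + 1) + 2·3^2 + 2·3 + 2; at 4: 4^(4 + 1) + 2·4^2 + 2·4 + 2 = 1066; next = 1065
base 4: 1065 = 4^(4 + 1) + 2·4^2 + 2·4 + 1; at 5: 5^(5 + 1) + 2·5^2 + 2·5 + 1 = 15686; next = 15685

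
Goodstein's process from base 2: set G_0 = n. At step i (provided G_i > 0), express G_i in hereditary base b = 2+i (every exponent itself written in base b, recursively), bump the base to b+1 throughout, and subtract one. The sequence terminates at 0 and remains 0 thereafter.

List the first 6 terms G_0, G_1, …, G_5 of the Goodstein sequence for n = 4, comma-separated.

4, 26, 41, 60, 83, 109

(0) 4|_2 = 2^2 ↦ 3^3|_3 = 27 ⇒ 26
(1) 26|_3 = 2·3^2 + 2·3 + 2 ↦ 2·4^2 + 2·4 + 2|_4 = 42 ⇒ 41
(2) 41|_4 = 2·4^2 + 2·4 + 1 ↦ 2·5^2 + 2·5 + 1|_5 = 61 ⇒ 60
(3) 60|_5 = 2·5^2 + 2·5 ↦ 2·6^2 + 2·6|_6 = 84 ⇒ 83
(4) 83|_6 = 2·6^2 + 6 + 5 ↦ 2·7^2 + 7 + 5|_7 = 110 ⇒ 109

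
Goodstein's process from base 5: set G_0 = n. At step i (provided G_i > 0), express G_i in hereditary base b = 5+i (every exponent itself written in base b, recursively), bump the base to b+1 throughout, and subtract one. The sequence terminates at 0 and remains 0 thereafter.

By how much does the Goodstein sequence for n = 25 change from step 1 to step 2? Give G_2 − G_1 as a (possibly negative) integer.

base 5: 25 = 5^2; at 6: 6^2 = 36; next = 35
base 6: 35 = 5·6 + 5; at 7: 5·7 + 5 = 40; next = 39

4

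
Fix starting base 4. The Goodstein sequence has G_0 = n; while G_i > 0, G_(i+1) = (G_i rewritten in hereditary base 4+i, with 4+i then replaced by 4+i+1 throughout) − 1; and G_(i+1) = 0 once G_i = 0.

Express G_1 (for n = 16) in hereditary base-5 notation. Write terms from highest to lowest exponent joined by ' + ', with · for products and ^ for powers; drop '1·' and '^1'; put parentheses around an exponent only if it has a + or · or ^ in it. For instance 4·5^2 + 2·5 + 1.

4·5 + 4

(0) 16|_4 = 4^2 ↦ 5^2|_5 = 25 ⇒ 24
(1) 24|_5 = 4·5 + 4 ↦ 4·6 + 4|_6 = 28 ⇒ 27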